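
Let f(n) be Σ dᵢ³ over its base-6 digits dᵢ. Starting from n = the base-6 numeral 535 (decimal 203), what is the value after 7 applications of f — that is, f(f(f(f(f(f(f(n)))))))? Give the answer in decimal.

153

203 = (5,3,5)_6 → 5³ + 3³ + 5³ = 125 + 27 + 125 = 277
277 = (1,1,4,1)_6 → 1³ + 1³ + 4³ + 1³ = 1 + 1 + 64 + 1 = 67
67 = (1,5,1)_6 → 1³ + 5³ + 1³ = 1 + 125 + 1 = 127
127 = (3,3,1)_6 → 3³ + 3³ + 1³ = 27 + 27 + 1 = 55
55 = (1,3,1)_6 → 1³ + 3³ + 1³ = 1 + 27 + 1 = 29
29 = (4,5)_6 → 4³ + 5³ = 64 + 125 = 189
189 = (5,1,3)_6 → 5³ + 1³ + 3³ = 125 + 1 + 27 = 153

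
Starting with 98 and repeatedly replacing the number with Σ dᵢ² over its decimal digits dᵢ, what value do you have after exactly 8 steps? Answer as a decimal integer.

98 → 9² + 8² = 81 + 64 = 145
145 → 1² + 4² + 5² = 1 + 16 + 25 = 42
42 → 4² + 2² = 16 + 4 = 20
20 → 2² + 0² = 4 + 0 = 4
4 → 4² = 16
16 → 1² + 6² = 1 + 36 = 37
37 → 3² + 7² = 9 + 49 = 58
58 → 5² + 8² = 25 + 64 = 89

89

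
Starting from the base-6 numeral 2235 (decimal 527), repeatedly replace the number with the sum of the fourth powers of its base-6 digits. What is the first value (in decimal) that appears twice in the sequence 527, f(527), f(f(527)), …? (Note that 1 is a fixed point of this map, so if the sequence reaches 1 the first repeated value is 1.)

527 = (2,2,3,5)_6 → 2⁴ + 2⁴ + 3⁴ + 5⁴ = 738
738 = (3,2,3,0)_6 → 3⁴ + 2⁴ + 3⁴ + 0⁴ = 178
178 = (4,5,4)_6 → 4⁴ + 5⁴ + 4⁴ = 1137
1137 = (5,1,3,3)_6 → 5⁴ + 1⁴ + 3⁴ + 3⁴ = 788
788 = (3,3,5,2)_6 → 3⁴ + 3⁴ + 5⁴ + 2⁴ = 803
803 = (3,4,1,5)_6 → 3⁴ + 4⁴ + 1⁴ + 5⁴ = 963
963 = (4,2,4,3)_6 → 4⁴ + 2⁴ + 4⁴ + 3⁴ = 609
609 = (2,4,5,3)_6 → 2⁴ + 4⁴ + 5⁴ + 3⁴ = 978
978 = (4,3,1,0)_6 → 4⁴ + 3⁴ + 1⁴ + 0⁴ = 338
338 = (1,3,2,2)_6 → 1⁴ + 3⁴ + 2⁴ + 2⁴ = 114
114 = (3,1,0)_6 → 3⁴ + 1⁴ + 0⁴ = 82
82 = (2,1,4)_6 → 2⁴ + 1⁴ + 4⁴ = 273
273 = (1,1,3,3)_6 → 1⁴ + 1⁴ + 3⁴ + 3⁴ = 164
164 = (4,3,2)_6 → 4⁴ + 3⁴ + 2⁴ = 353
353 = (1,3,4,5)_6 → 1⁴ + 3⁴ + 4⁴ + 5⁴ = 963  — 963 already appeared earlier.

963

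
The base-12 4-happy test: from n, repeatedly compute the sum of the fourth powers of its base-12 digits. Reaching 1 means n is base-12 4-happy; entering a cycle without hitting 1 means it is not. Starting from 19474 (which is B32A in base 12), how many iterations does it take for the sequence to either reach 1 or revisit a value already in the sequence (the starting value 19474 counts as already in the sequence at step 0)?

9

19474 = (11,3,2,10)_12 → 11⁴ + 3⁴ + 2⁴ + 10⁴ = 24738
24738 = (1,2,3,9,6)_12 → 1⁴ + 2⁴ + 3⁴ + 9⁴ + 6⁴ = 7955
7955 = (4,7,2,11)_12 → 4⁴ + 7⁴ + 2⁴ + 11⁴ = 17314
17314 = (10,0,2,10)_12 → 10⁴ + 0⁴ + 2⁴ + 10⁴ = 20016
20016 = (11,7,0,0)_12 → 11⁴ + 7⁴ + 0⁴ + 0⁴ = 17042
17042 = (9,10,4,2)_12 → 9⁴ + 10⁴ + 4⁴ + 2⁴ = 16833
16833 = (9,8,10,9)_12 → 9⁴ + 8⁴ + 10⁴ + 9⁴ = 27218
27218 = (1,3,9,0,2)_12 → 1⁴ + 3⁴ + 9⁴ + 0⁴ + 2⁴ = 6659
6659 = (3,10,2,11)_12 → 3⁴ + 10⁴ + 2⁴ + 11⁴ = 24738  — 24738 repeats.
That took 9 steps.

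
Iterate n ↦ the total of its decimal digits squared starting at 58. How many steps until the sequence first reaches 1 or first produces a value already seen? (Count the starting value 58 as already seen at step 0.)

58 → 5² + 8² = 89
89 → 8² + 9² = 145
145 → 1² + 4² + 5² = 42
42 → 4² + 2² = 20
20 → 2² + 0² = 4
4 → 4² = 16
16 → 1² + 6² = 37
37 → 3² + 7² = 58  — 58 repeats.
That took 8 steps.

8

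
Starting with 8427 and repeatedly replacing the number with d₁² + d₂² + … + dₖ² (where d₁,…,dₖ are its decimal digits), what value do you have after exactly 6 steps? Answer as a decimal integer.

8427 → 8² + 4² + 2² + 7² = 64 + 16 + 4 + 49 = 133
133 → 1² + 3² + 3² = 1 + 9 + 9 = 19
19 → 1² + 9² = 1 + 81 = 82
82 → 8² + 2² = 64 + 4 = 68
68 → 6² + 8² = 36 + 64 = 100
100 → 1² + 0² + 0² = 1 + 0 + 0 = 1

1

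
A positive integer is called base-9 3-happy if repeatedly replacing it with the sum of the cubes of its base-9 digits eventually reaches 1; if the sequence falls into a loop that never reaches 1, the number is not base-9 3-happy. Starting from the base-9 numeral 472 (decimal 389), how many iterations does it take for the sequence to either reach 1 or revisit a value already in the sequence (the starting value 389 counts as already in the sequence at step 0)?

389 = (4,7,2)_9 → 4³ + 7³ + 2³ = 415
415 = (5,1,1)_9 → 5³ + 1³ + 1³ = 127
127 = (1,5,1)_9 → 1³ + 5³ + 1³ = 127  — 127 repeats.
That took 3 steps.

3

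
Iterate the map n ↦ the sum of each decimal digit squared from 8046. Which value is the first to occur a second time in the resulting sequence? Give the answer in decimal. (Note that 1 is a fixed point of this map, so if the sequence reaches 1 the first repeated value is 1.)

8046 → 8² + 0² + 4² + 6² = 116
116 → 1² + 1² + 6² = 38
38 → 3² + 8² = 73
73 → 7² + 3² = 58
58 → 5² + 8² = 89
89 → 8² + 9² = 145
145 → 1² + 4² + 5² = 42
42 → 4² + 2² = 20
20 → 2² + 0² = 4
4 → 4² = 16
16 → 1² + 6² = 37
37 → 3² + 7² = 58  — 58 already appeared earlier.

58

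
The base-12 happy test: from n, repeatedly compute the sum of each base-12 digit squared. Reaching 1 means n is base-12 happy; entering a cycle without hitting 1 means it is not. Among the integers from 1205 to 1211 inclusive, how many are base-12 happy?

1205: 1205 → 105 → 145 → 2 → 4 → 16 → 17 → 26 → 8 → 64 → 41 → 34 → 104 → 128 → 164 → 66 → 61 → 26  (repeats 26)
1206: 1206 → 116 → 145 → 2 → 4 → 16 → 17 → 26 → 8 → 64 → 41 → 34 → 104 → 128 → 164 → 66 → 61 → 26  (repeats 26)
1207: 1207 → 129 → 181 → 11 → 121 → 101 → 89 → 74 → 40 → 25 → 5 → 25  (repeats 25)
1208: 1208 → 144 → 1  (reaches 1)
1209: 1209 → 161 → 27 → 13 → 2 → 4 → 16 → 17 → 26 → 8 → 64 → 41 → 34 → 104 → 128 → 164 → 66 → 61 → 26  (repeats 26)
1210: 1210 → 180 → 10 → 100 → 80 → 100  (repeats 100)
1211: 1211 → 201 → 98 → 68 → 89 → 74 → 40 → 25 → 5 → 25  (repeats 25)
base-12 happy: 1208

1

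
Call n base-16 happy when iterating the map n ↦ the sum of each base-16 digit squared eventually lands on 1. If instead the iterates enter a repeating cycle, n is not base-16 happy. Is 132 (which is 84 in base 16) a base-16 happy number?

132 = (8,4)_16 → 80
80 = (5,0)_16 → 25
25 = (1,9)_16 → 82
82 = (5,2)_16 → 29
29 = (1,13)_16 → 170
170 = (10,10)_16 → 200
200 = (12,8)_16 → 208
208 = (13,0)_16 → 169
169 = (10,9)_16 → 181
181 = (11,5)_16 → 146
146 = (9,2)_16 → 85
85 = (5,5)_16 → 50
50 = (3,2)_16 → 13
13 = (13)_16 → 169  — 169 already seen; the sequence cycles without reaching 1.

not base-16 happy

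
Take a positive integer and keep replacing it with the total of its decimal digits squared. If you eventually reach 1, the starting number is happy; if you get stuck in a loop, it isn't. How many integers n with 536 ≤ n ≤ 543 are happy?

536: 536 → 70 → 49 → 97 → 130 → 10 → 1  — happy
537: 537 → 83 → 73 → 58 → 89 → 145 → 42 → 20 → 4 → 16 → 37 → 58  — not happy
538: 538 → 98 → 145 → 42 → 20 → 4 → 16 → 37 → 58 → 89 → 145  — not happy
539: 539 → 115 → 27 → 53 → 34 → 25 → 29 → 85 → 89 → 145 → 42 → 20 → 4 → 16 → 37 → 58 → 89  — not happy
540: 540 → 41 → 17 → 50 → 25 → 29 → 85 → 89 → 145 → 42 → 20 → 4 → 16 → 37 → 58 → 89  — not happy
541: 541 → 42 → 20 → 4 → 16 → 37 → 58 → 89 → 145 → 42  — not happy
542: 542 → 45 → 41 → 17 → 50 → 25 → 29 → 85 → 89 → 145 → 42 → 20 → 4 → 16 → 37 → 58 → 89  — not happy
543: 543 → 50 → 25 → 29 → 85 → 89 → 145 → 42 → 20 → 4 → 16 → 37 → 58 → 89  — not happy
happy: 536

1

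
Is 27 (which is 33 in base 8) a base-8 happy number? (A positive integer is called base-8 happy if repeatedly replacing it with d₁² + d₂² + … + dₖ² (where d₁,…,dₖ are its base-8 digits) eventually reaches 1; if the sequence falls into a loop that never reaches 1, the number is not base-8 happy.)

base-8 happy

27 = (3,3)_8 → 3² + 3² = 9 + 9 = 18
18 = (2,2)_8 → 2² + 2² = 4 + 4 = 8
8 = (1,0)_8 → 1² + 0² = 1 + 0 = 1  — reached 1.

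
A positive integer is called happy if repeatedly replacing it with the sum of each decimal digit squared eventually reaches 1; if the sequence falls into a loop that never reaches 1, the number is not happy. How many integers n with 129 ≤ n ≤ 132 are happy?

2

129: 129 → 86 → 100 → 1  (reaches 1)
130: 130 → 10 → 1  (reaches 1)
131: 131 → 11 → 2 → 4 → 16 → 37 → 58 → 89 → 145 → 42 → 20 → 4  (repeats 4)
132: 132 → 14 → 17 → 50 → 25 → 29 → 85 → 89 → 145 → 42 → 20 → 4 → 16 → 37 → 58 → 89  (repeats 89)
happy: 129, 130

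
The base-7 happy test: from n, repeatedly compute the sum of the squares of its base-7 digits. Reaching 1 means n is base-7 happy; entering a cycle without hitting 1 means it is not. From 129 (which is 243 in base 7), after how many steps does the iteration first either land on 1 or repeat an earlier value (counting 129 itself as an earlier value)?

5

129 = (2,4,3)_7 → 2² + 4² + 3² = 29
29 = (4,1)_7 → 4² + 1² = 17
17 = (2,3)_7 → 2² + 3² = 13
13 = (1,6)_7 → 1² + 6² = 37
37 = (5,2)_7 → 5² + 2² = 29  — 29 repeats.
That took 5 steps.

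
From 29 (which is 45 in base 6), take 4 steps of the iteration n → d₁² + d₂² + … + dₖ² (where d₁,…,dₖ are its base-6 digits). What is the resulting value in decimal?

13

29 = (4,5)_6 → 41
41 = (1,0,5)_6 → 26
26 = (4,2)_6 → 20
20 = (3,2)_6 → 13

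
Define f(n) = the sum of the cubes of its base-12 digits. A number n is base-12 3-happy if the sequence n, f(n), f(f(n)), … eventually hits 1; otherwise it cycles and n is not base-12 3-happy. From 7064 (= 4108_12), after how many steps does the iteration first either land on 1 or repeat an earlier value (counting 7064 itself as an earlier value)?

14

7064 = (4,1,0,8)_12 → 4³ + 1³ + 0³ + 8³ = 64 + 1 + 0 + 512 = 577
577 = (4,0,1)_12 → 4³ + 0³ + 1³ = 64 + 0 + 1 = 65
65 = (5,5)_12 → 5³ + 5³ = 125 + 125 = 250
250 = (1,8,10)_12 → 1³ + 8³ + 10³ = 1 + 512 + 1000 = 1513
1513 = (10,6,1)_12 → 10³ + 6³ + 1³ = 1000 + 216 + 1 = 1217
1217 = (8,5,5)_12 → 8³ + 5³ + 5³ = 512 + 125 + 125 = 762
762 = (5,3,6)_12 → 5³ + 3³ + 6³ = 125 + 27 + 216 = 368
368 = (2,6,8)_12 → 2³ + 6³ + 8³ = 8 + 216 + 512 = 736
736 = (5,1,4)_12 → 5³ + 1³ + 4³ = 125 + 1 + 64 = 190
190 = (1,3,10)_12 → 1³ + 3³ + 10³ = 1 + 27 + 1000 = 1028
1028 = (7,1,8)_12 → 7³ + 1³ + 8³ = 343 + 1 + 512 = 856
856 = (5,11,4)_12 → 5³ + 11³ + 4³ = 125 + 1331 + 64 = 1520
1520 = (10,6,8)_12 → 10³ + 6³ + 8³ = 1000 + 216 + 512 = 1728
1728 = (1,0,0,0)_12 → 1³ + 0³ + 0³ + 0³ = 1 + 0 + 0 + 0 = 1  — reached 1.
That took 14 steps.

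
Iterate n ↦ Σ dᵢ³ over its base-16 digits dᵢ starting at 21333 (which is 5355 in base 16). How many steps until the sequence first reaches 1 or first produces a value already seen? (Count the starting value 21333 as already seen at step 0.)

5

21333 = (5,3,5,5)_16 → 5³ + 3³ + 5³ + 5³ = 402
402 = (1,9,2)_16 → 1³ + 9³ + 2³ = 738
738 = (2,14,2)_16 → 2³ + 14³ + 2³ = 2760
2760 = (10,12,8)_16 → 10³ + 12³ + 8³ = 3240
3240 = (12,10,8)_16 → 12³ + 10³ + 8³ = 3240  — 3240 repeats.
That took 5 steps.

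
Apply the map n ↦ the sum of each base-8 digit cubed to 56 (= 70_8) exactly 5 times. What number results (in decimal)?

56 = (7,0)_8 → 7³ + 0³ = 343 + 0 = 343
343 = (5,2,7)_8 → 5³ + 2³ + 7³ = 125 + 8 + 343 = 476
476 = (7,3,4)_8 → 7³ + 3³ + 4³ = 343 + 27 + 64 = 434
434 = (6,6,2)_8 → 6³ + 6³ + 2³ = 216 + 216 + 8 = 440
440 = (6,7,0)_8 → 6³ + 7³ + 0³ = 216 + 343 + 0 = 559

559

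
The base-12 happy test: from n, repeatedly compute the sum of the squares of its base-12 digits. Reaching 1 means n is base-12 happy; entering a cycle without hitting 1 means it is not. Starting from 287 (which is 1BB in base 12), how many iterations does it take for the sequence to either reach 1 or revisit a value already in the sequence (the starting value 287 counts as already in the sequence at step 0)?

287 = (1,11,11)_12 → 243
243 = (1,8,3)_12 → 74
74 = (6,2)_12 → 40
40 = (3,4)_12 → 25
25 = (2,1)_12 → 5
5 = (5)_12 → 25  — 25 repeats.
That took 6 steps.

6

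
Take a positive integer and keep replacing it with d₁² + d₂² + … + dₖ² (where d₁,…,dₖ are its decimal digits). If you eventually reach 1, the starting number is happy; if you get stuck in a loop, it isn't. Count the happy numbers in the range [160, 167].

1

160: 160 → 37 → 58 → 89 → 145 → 42 → 20 → 4 → 16 → 37  — not happy
161: 161 → 38 → 73 → 58 → 89 → 145 → 42 → 20 → 4 → 16 → 37 → 58  — not happy
162: 162 → 41 → 17 → 50 → 25 → 29 → 85 → 89 → 145 → 42 → 20 → 4 → 16 → 37 → 58 → 89  — not happy
163: 163 → 46 → 52 → 29 → 85 → 89 → 145 → 42 → 20 → 4 → 16 → 37 → 58 → 89  — not happy
164: 164 → 53 → 34 → 25 → 29 → 85 → 89 → 145 → 42 → 20 → 4 → 16 → 37 → 58 → 89  — not happy
165: 165 → 62 → 40 → 16 → 37 → 58 → 89 → 145 → 42 → 20 → 4 → 16  — not happy
166: 166 → 73 → 58 → 89 → 145 → 42 → 20 → 4 → 16 → 37 → 58  — not happy
167: 167 → 86 → 100 → 1  — happy
happy: 167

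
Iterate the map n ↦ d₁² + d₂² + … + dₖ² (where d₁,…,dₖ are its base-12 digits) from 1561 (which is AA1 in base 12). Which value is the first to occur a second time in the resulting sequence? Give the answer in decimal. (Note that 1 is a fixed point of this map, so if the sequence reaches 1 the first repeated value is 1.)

25

1561 = (10,10,1)_12 → 201
201 = (1,4,9)_12 → 98
98 = (8,2)_12 → 68
68 = (5,8)_12 → 89
89 = (7,5)_12 → 74
74 = (6,2)_12 → 40
40 = (3,4)_12 → 25
25 = (2,1)_12 → 5
5 = (5)_12 → 25  — 25 already appeared earlier.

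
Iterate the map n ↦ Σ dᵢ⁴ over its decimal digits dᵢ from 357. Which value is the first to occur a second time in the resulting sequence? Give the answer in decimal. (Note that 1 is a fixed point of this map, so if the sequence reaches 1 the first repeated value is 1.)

357 → 3107
3107 → 2483
2483 → 4449
4449 → 7329
7329 → 9059
9059 → 13747
13747 → 5140
5140 → 882
882 → 8208
8208 → 8208  — 8208 already appeared earlier.

8208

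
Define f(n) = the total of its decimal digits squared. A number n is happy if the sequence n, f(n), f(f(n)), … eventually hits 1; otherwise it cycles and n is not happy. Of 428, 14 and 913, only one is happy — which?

428: 428 → 84 → 80 → 64 → 52 → 29 → 85 → 89 → 145 → 42 → 20 → 4 → 16 → 37 → 58 → 89  — repeats 89 (not happy)
14: 14 → 17 → 50 → 25 → 29 → 85 → 89 → 145 → 42 → 20 → 4 → 16 → 37 → 58 → 89  — repeats 89 (not happy)
913: 913 → 91 → 82 → 68 → 100 → 1  — reaches 1 (happy)

913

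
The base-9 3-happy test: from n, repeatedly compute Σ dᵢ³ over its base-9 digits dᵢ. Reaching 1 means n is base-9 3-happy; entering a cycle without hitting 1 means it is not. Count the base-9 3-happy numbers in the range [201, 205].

201: 201 → 99 → 9 → 1  — base-9 3-happy
202: 202 → 136 → 218 → 232 → 694 → 638 → 1198 → 470 → 476 → 980 → 540 → 432 → 152 → 856 → 128 → 134 → 638  — not base-9 3-happy
203: 203 → 197 → 547 → 775 → 127 → 127  — not base-9 3-happy
204: 204 → 288 → 152 → 856 → 128 → 134 → 638 → 1198 → 470 → 476 → 980 → 540 → 432 → 152  — not base-9 3-happy
205: 205 → 415 → 127 → 127  — not base-9 3-happy
base-9 3-happy: 201

1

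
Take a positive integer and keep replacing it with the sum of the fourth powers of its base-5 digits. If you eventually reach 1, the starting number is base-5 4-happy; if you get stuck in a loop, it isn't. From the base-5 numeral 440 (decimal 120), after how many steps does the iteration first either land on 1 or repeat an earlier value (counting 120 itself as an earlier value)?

8

120 = (4,4,0)_5 → 4⁴ + 4⁴ + 0⁴ = 256 + 256 + 0 = 512
512 = (4,0,2,2)_5 → 4⁴ + 0⁴ + 2⁴ + 2⁴ = 256 + 0 + 16 + 16 = 288
288 = (2,1,2,3)_5 → 2⁴ + 1⁴ + 2⁴ + 3⁴ = 16 + 1 + 16 + 81 = 114
114 = (4,2,4)_5 → 4⁴ + 2⁴ + 4⁴ = 256 + 16 + 256 = 528
528 = (4,1,0,3)_5 → 4⁴ + 1⁴ + 0⁴ + 3⁴ = 256 + 1 + 0 + 81 = 338
338 = (2,3,2,3)_5 → 2⁴ + 3⁴ + 2⁴ + 3⁴ = 16 + 81 + 16 + 81 = 194
194 = (1,2,3,4)_5 → 1⁴ + 2⁴ + 3⁴ + 4⁴ = 1 + 16 + 81 + 256 = 354
354 = (2,4,0,4)_5 → 2⁴ + 4⁴ + 0⁴ + 4⁴ = 16 + 256 + 0 + 256 = 528  — 528 repeats.
That took 8 steps.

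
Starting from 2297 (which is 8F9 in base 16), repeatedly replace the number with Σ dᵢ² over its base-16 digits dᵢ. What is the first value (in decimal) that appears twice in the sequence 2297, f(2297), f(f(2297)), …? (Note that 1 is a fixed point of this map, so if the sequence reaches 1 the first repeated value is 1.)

2297 = (8,15,9)_16 → 8² + 15² + 9² = 64 + 225 + 81 = 370
370 = (1,7,2)_16 → 1² + 7² + 2² = 1 + 49 + 4 = 54
54 = (3,6)_16 → 3² + 6² = 9 + 36 = 45
45 = (2,13)_16 → 2² + 13² = 4 + 169 = 173
173 = (10,13)_16 → 10² + 13² = 100 + 169 = 269
269 = (1,0,13)_16 → 1² + 0² + 13² = 1 + 0 + 169 = 170
170 = (10,10)_16 → 10² + 10² = 100 + 100 = 200
200 = (12,8)_16 → 12² + 8² = 144 + 64 = 208
208 = (13,0)_16 → 13² + 0² = 169 + 0 = 169
169 = (10,9)_16 → 10² + 9² = 100 + 81 = 181
181 = (11,5)_16 → 11² + 5² = 121 + 25 = 146
146 = (9,2)_16 → 9² + 2² = 81 + 4 = 85
85 = (5,5)_16 → 5² + 5² = 25 + 25 = 50
50 = (3,2)_16 → 3² + 2² = 9 + 4 = 13
13 = (13)_16 → 13² = 169  — 169 already appeared earlier.

169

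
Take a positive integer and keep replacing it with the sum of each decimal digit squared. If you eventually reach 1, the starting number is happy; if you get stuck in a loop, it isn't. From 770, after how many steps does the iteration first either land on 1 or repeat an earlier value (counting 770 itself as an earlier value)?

770 → 7² + 7² + 0² = 49 + 49 + 0 = 98
98 → 9² + 8² = 81 + 64 = 145
145 → 1² + 4² + 5² = 1 + 16 + 25 = 42
42 → 4² + 2² = 16 + 4 = 20
20 → 2² + 0² = 4 + 0 = 4
4 → 4² = 16
16 → 1² + 6² = 1 + 36 = 37
37 → 3² + 7² = 9 + 49 = 58
58 → 5² + 8² = 25 + 64 = 89
89 → 8² + 9² = 64 + 81 = 145  — 145 repeats.
That took 10 steps.

10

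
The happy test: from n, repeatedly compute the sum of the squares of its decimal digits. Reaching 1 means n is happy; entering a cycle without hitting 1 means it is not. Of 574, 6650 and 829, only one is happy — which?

574: 574 → 90 → 81 → 65 → 61 → 37 → 58 → 89 → 145 → 42 → 20 → 4 → 16 → 37  — repeats 37 (not happy)
6650: 6650 → 97 → 130 → 10 → 1  — reaches 1 (happy)
829: 829 → 149 → 98 → 145 → 42 → 20 → 4 → 16 → 37 → 58 → 89 → 145  — repeats 145 (not happy)

6650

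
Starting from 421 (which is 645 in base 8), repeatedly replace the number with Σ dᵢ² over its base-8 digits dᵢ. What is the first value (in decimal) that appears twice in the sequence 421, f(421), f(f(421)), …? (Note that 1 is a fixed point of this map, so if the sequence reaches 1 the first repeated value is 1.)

1

421 = (6,4,5)_8 → 6² + 4² + 5² = 77
77 = (1,1,5)_8 → 1² + 1² + 5² = 27
27 = (3,3)_8 → 3² + 3² = 18
18 = (2,2)_8 → 2² + 2² = 8
8 = (1,0)_8 → 1² + 0² = 1  — reached the fixed point 1.
1 → 1, so 1 is the first repeated value.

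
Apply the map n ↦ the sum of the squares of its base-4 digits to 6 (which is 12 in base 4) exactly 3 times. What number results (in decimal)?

6 = (1,2)_4 → 5
5 = (1,1)_4 → 2
2 = (2)_4 → 4

4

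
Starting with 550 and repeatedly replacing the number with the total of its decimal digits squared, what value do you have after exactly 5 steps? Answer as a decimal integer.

550 → 5² + 5² + 0² = 50
50 → 5² + 0² = 25
25 → 2² + 5² = 29
29 → 2² + 9² = 85
85 → 8² + 5² = 89

89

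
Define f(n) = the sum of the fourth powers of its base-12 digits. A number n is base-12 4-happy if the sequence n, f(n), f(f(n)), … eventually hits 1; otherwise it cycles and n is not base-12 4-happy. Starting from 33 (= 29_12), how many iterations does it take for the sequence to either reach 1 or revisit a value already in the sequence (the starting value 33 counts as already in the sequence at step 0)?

15

33 = (2,9)_12 → 2⁴ + 9⁴ = 6577
6577 = (3,9,8,1)_12 → 3⁴ + 9⁴ + 8⁴ + 1⁴ = 10739
10739 = (6,2,6,11)_12 → 6⁴ + 2⁴ + 6⁴ + 11⁴ = 17249
17249 = (9,11,9,5)_12 → 9⁴ + 11⁴ + 9⁴ + 5⁴ = 28388
28388 = (1,4,5,1,8)_12 → 1⁴ + 4⁴ + 5⁴ + 1⁴ + 8⁴ = 4979
4979 = (2,10,6,11)_12 → 2⁴ + 10⁴ + 6⁴ + 11⁴ = 25953
25953 = (1,3,0,2,9)_12 → 1⁴ + 3⁴ + 0⁴ + 2⁴ + 9⁴ = 6659
6659 = (3,10,2,11)_12 → 3⁴ + 10⁴ + 2⁴ + 11⁴ = 24738
24738 = (1,2,3,9,6)_12 → 1⁴ + 2⁴ + 3⁴ + 9⁴ + 6⁴ = 7955
7955 = (4,7,2,11)_12 → 4⁴ + 7⁴ + 2⁴ + 11⁴ = 17314
17314 = (10,0,2,10)_12 → 10⁴ + 0⁴ + 2⁴ + 10⁴ = 20016
20016 = (11,7,0,0)_12 → 11⁴ + 7⁴ + 0⁴ + 0⁴ = 17042
17042 = (9,10,4,2)_12 → 9⁴ + 10⁴ + 4⁴ + 2⁴ = 16833
16833 = (9,8,10,9)_12 → 9⁴ + 8⁴ + 10⁴ + 9⁴ = 27218
27218 = (1,3,9,0,2)_12 → 1⁴ + 3⁴ + 9⁴ + 0⁴ + 2⁴ = 6659  — 6659 repeats.
That took 15 steps.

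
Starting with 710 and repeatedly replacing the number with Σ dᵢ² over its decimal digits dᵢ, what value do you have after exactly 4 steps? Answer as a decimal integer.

710 → 7² + 1² + 0² = 49 + 1 + 0 = 50
50 → 5² + 0² = 25 + 0 = 25
25 → 2² + 5² = 4 + 25 = 29
29 → 2² + 9² = 4 + 81 = 85

85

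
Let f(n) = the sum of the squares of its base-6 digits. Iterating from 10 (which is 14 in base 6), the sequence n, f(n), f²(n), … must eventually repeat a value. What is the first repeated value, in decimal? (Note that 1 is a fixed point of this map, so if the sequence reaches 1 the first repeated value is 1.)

17

10 = (1,4)_6 → 1² + 4² = 17
17 = (2,5)_6 → 2² + 5² = 29
29 = (4,5)_6 → 4² + 5² = 41
41 = (1,0,5)_6 → 1² + 0² + 5² = 26
26 = (4,2)_6 → 4² + 2² = 20
20 = (3,2)_6 → 3² + 2² = 13
13 = (2,1)_6 → 2² + 1² = 5
5 = (5)_6 → 5² = 25
25 = (4,1)_6 → 4² + 1² = 17  — 17 already appeared earlier.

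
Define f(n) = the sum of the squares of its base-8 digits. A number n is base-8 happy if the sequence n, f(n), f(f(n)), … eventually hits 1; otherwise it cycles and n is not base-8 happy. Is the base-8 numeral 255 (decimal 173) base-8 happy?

173 = (2,5,5)_8 → 2² + 5² + 5² = 4 + 25 + 25 = 54
54 = (6,6)_8 → 6² + 6² = 36 + 36 = 72
72 = (1,1,0)_8 → 1² + 1² + 0² = 1 + 1 + 0 = 2
2 = (2)_8 → 2² = 4
4 = (4)_8 → 4² = 16
16 = (2,0)_8 → 2² + 0² = 4 + 0 = 4  — 4 already seen; the sequence cycles without reaching 1.

not base-8 happy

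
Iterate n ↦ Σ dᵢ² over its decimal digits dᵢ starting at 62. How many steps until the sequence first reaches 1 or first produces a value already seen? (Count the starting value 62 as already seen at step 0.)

62 → 40
40 → 16
16 → 37
37 → 58
58 → 89
89 → 145
145 → 42
42 → 20
20 → 4
4 → 16  — 16 repeats.
That took 10 steps.

10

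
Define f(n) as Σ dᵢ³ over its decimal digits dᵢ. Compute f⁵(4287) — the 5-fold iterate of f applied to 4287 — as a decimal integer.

4287 → 4³ + 2³ + 8³ + 7³ = 64 + 8 + 512 + 343 = 927
927 → 9³ + 2³ + 7³ = 729 + 8 + 343 = 1080
1080 → 1³ + 0³ + 8³ + 0³ = 1 + 0 + 512 + 0 = 513
513 → 5³ + 1³ + 3³ = 125 + 1 + 27 = 153
153 → 1³ + 5³ + 3³ = 1 + 125 + 27 = 153

153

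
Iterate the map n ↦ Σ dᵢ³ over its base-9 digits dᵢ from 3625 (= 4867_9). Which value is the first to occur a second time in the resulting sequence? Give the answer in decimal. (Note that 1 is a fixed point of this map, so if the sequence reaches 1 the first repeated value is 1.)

3625 = (4,8,6,7)_9 → 4³ + 8³ + 6³ + 7³ = 64 + 512 + 216 + 343 = 1135
1135 = (1,5,0,1)_9 → 1³ + 5³ + 0³ + 1³ = 1 + 125 + 0 + 1 = 127
127 = (1,5,1)_9 → 1³ + 5³ + 1³ = 1 + 125 + 1 = 127  — 127 already appeared earlier.

127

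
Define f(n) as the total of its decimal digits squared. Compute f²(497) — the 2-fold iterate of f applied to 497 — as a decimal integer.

53

497 → 4² + 9² + 7² = 146
146 → 1² + 4² + 6² = 53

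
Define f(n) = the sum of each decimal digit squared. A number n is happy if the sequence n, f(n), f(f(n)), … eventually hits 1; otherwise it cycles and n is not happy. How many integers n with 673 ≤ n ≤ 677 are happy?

673: 673 → 94 → 97 → 130 → 10 → 1  — happy
674: 674 → 101 → 2 → 4 → 16 → 37 → 58 → 89 → 145 → 42 → 20 → 4  — not happy
675: 675 → 110 → 2 → 4 → 16 → 37 → 58 → 89 → 145 → 42 → 20 → 4  — not happy
676: 676 → 121 → 6 → 36 → 45 → 41 → 17 → 50 → 25 → 29 → 85 → 89 → 145 → 42 → 20 → 4 → 16 → 37 → 58 → 89  — not happy
677: 677 → 134 → 26 → 40 → 16 → 37 → 58 → 89 → 145 → 42 → 20 → 4 → 16  — not happy
happy: 673

1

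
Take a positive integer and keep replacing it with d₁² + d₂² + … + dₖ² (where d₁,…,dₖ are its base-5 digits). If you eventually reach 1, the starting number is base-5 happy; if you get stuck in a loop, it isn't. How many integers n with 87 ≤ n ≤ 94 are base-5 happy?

2

87: 87 → 17 → 13 → 13  (repeats 13)
88: 88 → 22 → 20 → 16 → 10 → 4 → 16  (repeats 16)
89: 89 → 29 → 17 → 13 → 13  (repeats 13)
90: 90 → 18 → 18  (repeats 18)
91: 91 → 19 → 25 → 1  (reaches 1)
92: 92 → 22 → 20 → 16 → 10 → 4 → 16  (repeats 16)
93: 93 → 27 → 5 → 1  (reaches 1)
94: 94 → 34 → 18 → 18  (repeats 18)
base-5 happy: 91, 93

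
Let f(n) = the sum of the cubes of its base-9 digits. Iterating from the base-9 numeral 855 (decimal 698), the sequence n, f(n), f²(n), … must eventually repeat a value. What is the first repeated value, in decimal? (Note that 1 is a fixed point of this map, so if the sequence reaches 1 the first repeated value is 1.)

698 = (8,5,5)_9 → 8³ + 5³ + 5³ = 512 + 125 + 125 = 762
762 = (1,0,3,6)_9 → 1³ + 0³ + 3³ + 6³ = 1 + 0 + 27 + 216 = 244
244 = (3,0,1)_9 → 3³ + 0³ + 1³ = 27 + 0 + 1 = 28
28 = (3,1)_9 → 3³ + 1³ = 27 + 1 = 28  — 28 already appeared earlier.

28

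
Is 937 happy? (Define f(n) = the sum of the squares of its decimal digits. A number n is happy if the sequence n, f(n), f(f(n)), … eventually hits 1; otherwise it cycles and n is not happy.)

happy

937 → 9² + 3² + 7² = 139
139 → 1² + 3² + 9² = 91
91 → 9² + 1² = 82
82 → 8² + 2² = 68
68 → 6² + 8² = 100
100 → 1² + 0² + 0² = 1  — reached 1.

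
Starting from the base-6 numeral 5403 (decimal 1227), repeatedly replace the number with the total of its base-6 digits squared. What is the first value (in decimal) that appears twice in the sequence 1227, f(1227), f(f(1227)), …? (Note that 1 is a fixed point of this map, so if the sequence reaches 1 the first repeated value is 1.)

17

1227 = (5,4,0,3)_6 → 50
50 = (1,2,2)_6 → 9
9 = (1,3)_6 → 10
10 = (1,4)_6 → 17
17 = (2,5)_6 → 29
29 = (4,5)_6 → 41
41 = (1,0,5)_6 → 26
26 = (4,2)_6 → 20
20 = (3,2)_6 → 13
13 = (2,1)_6 → 5
5 = (5)_6 → 25
25 = (4,1)_6 → 17  — 17 already appeared earlier.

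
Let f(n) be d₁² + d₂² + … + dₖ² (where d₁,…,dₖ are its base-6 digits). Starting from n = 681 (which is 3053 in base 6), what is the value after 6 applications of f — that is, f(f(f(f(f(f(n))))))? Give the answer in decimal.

29

681 = (3,0,5,3)_6 → 3² + 0² + 5² + 3² = 9 + 0 + 25 + 9 = 43
43 = (1,1,1)_6 → 1² + 1² + 1² = 1 + 1 + 1 = 3
3 = (3)_6 → 3² = 9
9 = (1,3)_6 → 1² + 3² = 1 + 9 = 10
10 = (1,4)_6 → 1² + 4² = 1 + 16 = 17
17 = (2,5)_6 → 2² + 5² = 4 + 25 = 29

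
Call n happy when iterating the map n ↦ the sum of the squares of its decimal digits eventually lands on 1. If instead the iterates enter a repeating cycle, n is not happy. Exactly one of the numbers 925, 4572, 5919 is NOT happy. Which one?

925: 925 → 110 → 2 → 4 → 16 → 37 → 58 → 89 → 145 → 42 → 20 → 4  — repeats 4 (not happy)
4572: 4572 → 94 → 97 → 130 → 10 → 1  — reaches 1 (happy)
5919: 5919 → 188 → 129 → 86 → 100 → 1  — reaches 1 (happy)

925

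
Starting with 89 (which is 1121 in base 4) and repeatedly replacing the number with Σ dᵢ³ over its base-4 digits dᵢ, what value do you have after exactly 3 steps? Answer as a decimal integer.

35

89 = (1,1,2,1)_4 → 1³ + 1³ + 2³ + 1³ = 11
11 = (2,3)_4 → 2³ + 3³ = 35
35 = (2,0,3)_4 → 2³ + 0³ + 3³ = 35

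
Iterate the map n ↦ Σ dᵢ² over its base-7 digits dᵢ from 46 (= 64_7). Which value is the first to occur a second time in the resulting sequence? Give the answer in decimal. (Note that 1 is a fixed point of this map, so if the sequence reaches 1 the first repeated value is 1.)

46 = (6,4)_7 → 6² + 4² = 52
52 = (1,0,3)_7 → 1² + 0² + 3² = 10
10 = (1,3)_7 → 1² + 3² = 10  — 10 already appeared earlier.

10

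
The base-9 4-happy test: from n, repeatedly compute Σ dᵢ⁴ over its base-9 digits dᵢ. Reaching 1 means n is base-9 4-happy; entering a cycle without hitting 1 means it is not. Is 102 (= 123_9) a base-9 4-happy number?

not base-9 4-happy

102 = (1,2,3)_9 → 98
98 = (1,1,8)_9 → 4098
4098 = (5,5,5,3)_9 → 1956
1956 = (2,6,1,3)_9 → 1394
1394 = (1,8,1,8)_9 → 8194
8194 = (1,2,2,1,4)_9 → 290
290 = (3,5,2)_9 → 722
722 = (8,8,2)_9 → 8208
8208 = (1,2,2,3,0)_9 → 114
114 = (1,3,6)_9 → 1378
1378 = (1,8,0,1)_9 → 4098  — 4098 already seen; the sequence cycles without reaching 1.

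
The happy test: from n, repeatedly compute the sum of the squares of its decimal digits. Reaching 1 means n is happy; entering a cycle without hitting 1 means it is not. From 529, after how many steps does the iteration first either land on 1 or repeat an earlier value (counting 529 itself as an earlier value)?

529 → 5² + 2² + 9² = 110
110 → 1² + 1² + 0² = 2
2 → 2² = 4
4 → 4² = 16
16 → 1² + 6² = 37
37 → 3² + 7² = 58
58 → 5² + 8² = 89
89 → 8² + 9² = 145
145 → 1² + 4² + 5² = 42
42 → 4² + 2² = 20
20 → 2² + 0² = 4  — 4 repeats.
That took 11 steps.

11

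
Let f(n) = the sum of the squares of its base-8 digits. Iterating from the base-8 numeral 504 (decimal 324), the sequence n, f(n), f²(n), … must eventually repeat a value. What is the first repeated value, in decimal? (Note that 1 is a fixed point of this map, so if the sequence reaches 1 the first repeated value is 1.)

26

324 = (5,0,4)_8 → 5² + 0² + 4² = 41
41 = (5,1)_8 → 5² + 1² = 26
26 = (3,2)_8 → 3² + 2² = 13
13 = (1,5)_8 → 1² + 5² = 26  — 26 already appeared earlier.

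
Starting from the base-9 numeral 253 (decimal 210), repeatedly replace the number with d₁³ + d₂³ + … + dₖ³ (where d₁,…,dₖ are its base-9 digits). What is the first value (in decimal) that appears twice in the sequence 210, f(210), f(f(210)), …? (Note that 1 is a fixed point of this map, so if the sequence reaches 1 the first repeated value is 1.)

210 = (2,5,3)_9 → 2³ + 5³ + 3³ = 8 + 125 + 27 = 160
160 = (1,8,7)_9 → 1³ + 8³ + 7³ = 1 + 512 + 343 = 856
856 = (1,1,5,1)_9 → 1³ + 1³ + 5³ + 1³ = 1 + 1 + 125 + 1 = 128
128 = (1,5,2)_9 → 1³ + 5³ + 2³ = 1 + 125 + 8 = 134
134 = (1,5,8)_9 → 1³ + 5³ + 8³ = 1 + 125 + 512 = 638
638 = (7,7,8)_9 → 7³ + 7³ + 8³ = 343 + 343 + 512 = 1198
1198 = (1,5,7,1)_9 → 1³ + 5³ + 7³ + 1³ = 1 + 125 + 343 + 1 = 470
470 = (5,7,2)_9 → 5³ + 7³ + 2³ = 125 + 343 + 8 = 476
476 = (5,7,8)_9 → 5³ + 7³ + 8³ = 125 + 343 + 512 = 980
980 = (1,3,0,8)_9 → 1³ + 3³ + 0³ + 8³ = 1 + 27 + 0 + 512 = 540
540 = (6,6,0)_9 → 6³ + 6³ + 0³ = 216 + 216 + 0 = 432
432 = (5,3,0)_9 → 5³ + 3³ + 0³ = 125 + 27 + 0 = 152
152 = (1,7,8)_9 → 1³ + 7³ + 8³ = 1 + 343 + 512 = 856  — 856 already appeared earlier.

856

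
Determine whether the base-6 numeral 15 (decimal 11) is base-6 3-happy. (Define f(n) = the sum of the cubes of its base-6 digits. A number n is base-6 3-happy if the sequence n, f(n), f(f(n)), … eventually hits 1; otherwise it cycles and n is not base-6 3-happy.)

not base-6 3-happy

11 = (1,5)_6 → 126
126 = (3,3,0)_6 → 54
54 = (1,3,0)_6 → 28
28 = (4,4)_6 → 128
128 = (3,3,2)_6 → 62
62 = (1,4,2)_6 → 73
73 = (2,0,1)_6 → 9
9 = (1,3)_6 → 28  — 28 already seen; the sequence cycles without reaching 1.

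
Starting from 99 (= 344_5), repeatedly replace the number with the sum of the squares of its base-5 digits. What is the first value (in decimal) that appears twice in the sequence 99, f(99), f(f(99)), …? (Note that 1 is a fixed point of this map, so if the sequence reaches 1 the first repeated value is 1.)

99 = (3,4,4)_5 → 3² + 4² + 4² = 41
41 = (1,3,1)_5 → 1² + 3² + 1² = 11
11 = (2,1)_5 → 2² + 1² = 5
5 = (1,0)_5 → 1² + 0² = 1  — reached the fixed point 1.
1 → 1, so 1 is the first repeated value.

1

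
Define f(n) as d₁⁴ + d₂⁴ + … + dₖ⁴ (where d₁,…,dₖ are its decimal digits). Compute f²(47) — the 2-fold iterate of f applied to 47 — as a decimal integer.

47 → 4⁴ + 7⁴ = 2657
2657 → 2⁴ + 6⁴ + 5⁴ + 7⁴ = 4338

4338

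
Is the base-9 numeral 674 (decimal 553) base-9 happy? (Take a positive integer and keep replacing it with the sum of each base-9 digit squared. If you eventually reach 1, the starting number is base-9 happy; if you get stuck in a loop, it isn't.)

base-9 happy

553 = (6,7,4)_9 → 101
101 = (1,2,2)_9 → 9
9 = (1,0)_9 → 1  — reached 1.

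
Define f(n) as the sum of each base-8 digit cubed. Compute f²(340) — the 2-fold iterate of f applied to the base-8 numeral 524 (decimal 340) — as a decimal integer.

152

340 = (5,2,4)_8 → 5³ + 2³ + 4³ = 197
197 = (3,0,5)_8 → 3³ + 0³ + 5³ = 152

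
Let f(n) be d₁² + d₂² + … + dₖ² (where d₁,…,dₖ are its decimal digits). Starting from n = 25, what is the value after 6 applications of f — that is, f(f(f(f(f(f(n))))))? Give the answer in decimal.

20

25 → 2² + 5² = 4 + 25 = 29
29 → 2² + 9² = 4 + 81 = 85
85 → 8² + 5² = 64 + 25 = 89
89 → 8² + 9² = 64 + 81 = 145
145 → 1² + 4² + 5² = 1 + 16 + 25 = 42
42 → 4² + 2² = 16 + 4 = 20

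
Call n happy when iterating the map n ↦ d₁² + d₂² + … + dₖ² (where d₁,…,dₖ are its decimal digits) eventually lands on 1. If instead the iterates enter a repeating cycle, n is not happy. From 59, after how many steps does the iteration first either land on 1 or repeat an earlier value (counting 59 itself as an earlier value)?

10

59 → 5² + 9² = 106
106 → 1² + 0² + 6² = 37
37 → 3² + 7² = 58
58 → 5² + 8² = 89
89 → 8² + 9² = 145
145 → 1² + 4² + 5² = 42
42 → 4² + 2² = 20
20 → 2² + 0² = 4
4 → 4² = 16
16 → 1² + 6² = 37  — 37 repeats.
That took 10 steps.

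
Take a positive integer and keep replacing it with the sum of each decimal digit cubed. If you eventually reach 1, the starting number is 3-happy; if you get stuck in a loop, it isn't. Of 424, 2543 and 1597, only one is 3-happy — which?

424: 424 → 136 → 244 → 136  — repeats 136 (not 3-happy)
2543: 2543 → 224 → 80 → 512 → 134 → 92 → 737 → 713 → 371 → 371  — repeats 371 (not 3-happy)
1597: 1597 → 1198 → 1243 → 100 → 1  — reaches 1 (3-happy)

1597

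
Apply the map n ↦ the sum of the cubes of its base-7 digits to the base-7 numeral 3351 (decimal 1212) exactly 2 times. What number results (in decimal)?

1212 = (3,3,5,1)_7 → 180
180 = (3,4,5)_7 → 216

216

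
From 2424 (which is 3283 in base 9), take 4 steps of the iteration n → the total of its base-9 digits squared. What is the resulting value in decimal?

74

2424 = (3,2,8,3)_9 → 86
86 = (1,0,5)_9 → 26
26 = (2,8)_9 → 68
68 = (7,5)_9 → 74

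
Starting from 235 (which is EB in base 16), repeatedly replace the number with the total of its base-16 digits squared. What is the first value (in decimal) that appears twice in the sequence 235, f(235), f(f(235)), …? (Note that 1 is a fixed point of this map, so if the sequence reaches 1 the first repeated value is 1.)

235 = (14,11)_16 → 14² + 11² = 317
317 = (1,3,13)_16 → 1² + 3² + 13² = 179
179 = (11,3)_16 → 11² + 3² = 130
130 = (8,2)_16 → 8² + 2² = 68
68 = (4,4)_16 → 4² + 4² = 32
32 = (2,0)_16 → 2² + 0² = 4
4 = (4)_16 → 4² = 16
16 = (1,0)_16 → 1² + 0² = 1  — reached the fixed point 1.
1 → 1, so 1 is the first repeated value.

1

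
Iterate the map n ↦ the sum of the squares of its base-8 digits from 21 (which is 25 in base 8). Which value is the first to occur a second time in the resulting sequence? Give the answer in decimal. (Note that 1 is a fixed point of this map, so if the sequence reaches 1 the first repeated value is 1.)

20

21 = (2,5)_8 → 2² + 5² = 4 + 25 = 29
29 = (3,5)_8 → 3² + 5² = 9 + 25 = 34
34 = (4,2)_8 → 4² + 2² = 16 + 4 = 20
20 = (2,4)_8 → 2² + 4² = 4 + 16 = 20  — 20 already appeared earlier.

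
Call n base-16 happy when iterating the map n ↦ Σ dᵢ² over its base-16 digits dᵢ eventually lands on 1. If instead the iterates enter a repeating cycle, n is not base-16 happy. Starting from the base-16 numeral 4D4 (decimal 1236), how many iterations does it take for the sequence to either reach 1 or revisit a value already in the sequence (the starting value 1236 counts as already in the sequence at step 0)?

1236 = (4,13,4)_16 → 4² + 13² + 4² = 16 + 169 + 16 = 201
201 = (12,9)_16 → 12² + 9² = 144 + 81 = 225
225 = (14,1)_16 → 14² + 1² = 196 + 1 = 197
197 = (12,5)_16 → 12² + 5² = 144 + 25 = 169
169 = (10,9)_16 → 10² + 9² = 100 + 81 = 181
181 = (11,5)_16 → 11² + 5² = 121 + 25 = 146
146 = (9,2)_16 → 9² + 2² = 81 + 4 = 85
85 = (5,5)_16 → 5² + 5² = 25 + 25 = 50
50 = (3,2)_16 → 3² + 2² = 9 + 4 = 13
13 = (13)_16 → 13² = 169  — 169 repeats.
That took 10 steps.

10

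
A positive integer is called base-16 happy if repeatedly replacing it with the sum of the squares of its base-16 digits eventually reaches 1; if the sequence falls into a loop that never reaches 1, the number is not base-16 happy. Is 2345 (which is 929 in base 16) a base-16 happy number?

base-16 happy

2345 = (9,2,9)_16 → 9² + 2² + 9² = 166
166 = (10,6)_16 → 10² + 6² = 136
136 = (8,8)_16 → 8² + 8² = 128
128 = (8,0)_16 → 8² + 0² = 64
64 = (4,0)_16 → 4² + 0² = 16
16 = (1,0)_16 → 1² + 0² = 1  — reached 1.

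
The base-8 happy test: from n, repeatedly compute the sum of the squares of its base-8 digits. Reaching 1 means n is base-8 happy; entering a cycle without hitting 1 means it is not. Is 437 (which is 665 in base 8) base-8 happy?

base-8 happy

437 = (6,6,5)_8 → 97
97 = (1,4,1)_8 → 18
18 = (2,2)_8 → 8
8 = (1,0)_8 → 1  — reached 1.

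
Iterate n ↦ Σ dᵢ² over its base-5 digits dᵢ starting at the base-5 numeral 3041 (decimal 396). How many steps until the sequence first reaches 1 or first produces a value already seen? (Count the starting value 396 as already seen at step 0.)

6

396 = (3,0,4,1)_5 → 3² + 0² + 4² + 1² = 9 + 0 + 16 + 1 = 26
26 = (1,0,1)_5 → 1² + 0² + 1² = 1 + 0 + 1 = 2
2 = (2)_5 → 2² = 4
4 = (4)_5 → 4² = 16
16 = (3,1)_5 → 3² + 1² = 9 + 1 = 10
10 = (2,0)_5 → 2² + 0² = 4 + 0 = 4  — 4 repeats.
That took 6 steps.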